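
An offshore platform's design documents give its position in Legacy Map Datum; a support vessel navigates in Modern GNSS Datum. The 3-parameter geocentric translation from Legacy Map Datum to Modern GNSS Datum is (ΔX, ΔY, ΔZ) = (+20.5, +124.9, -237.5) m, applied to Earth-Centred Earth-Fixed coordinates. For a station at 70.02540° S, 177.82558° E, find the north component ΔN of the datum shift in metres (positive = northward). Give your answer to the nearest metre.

At φ = -70.02540°, λ = 177.82558°: sin φ = -0.939844, cos φ = 0.341604, sin λ = 0.037942, cos λ = -0.999280.
ΔN = −sin φ cos λ·ΔX − sin φ sin λ·ΔY + cos φ·ΔZ = −(-0.939844)(-0.999280)(20.5) − (-0.939844)(0.037942)(124.9) + (0.341604)(-237.5) = -95.93 m.

ΔN = -96 m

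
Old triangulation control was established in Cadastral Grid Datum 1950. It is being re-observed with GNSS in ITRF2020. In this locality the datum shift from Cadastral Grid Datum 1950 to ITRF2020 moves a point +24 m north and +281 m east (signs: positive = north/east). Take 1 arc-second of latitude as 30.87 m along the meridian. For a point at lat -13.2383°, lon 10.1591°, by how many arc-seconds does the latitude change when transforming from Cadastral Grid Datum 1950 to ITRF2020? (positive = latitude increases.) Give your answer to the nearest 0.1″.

1″ of latitude = 30.87 m, so Δφ = 24.0 / 30.87 = 0.777″.

Δφ = 0.8″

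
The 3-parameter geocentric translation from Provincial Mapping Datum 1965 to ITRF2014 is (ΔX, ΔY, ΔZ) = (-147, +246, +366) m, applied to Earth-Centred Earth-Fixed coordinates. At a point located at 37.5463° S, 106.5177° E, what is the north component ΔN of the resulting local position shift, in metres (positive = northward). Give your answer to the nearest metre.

The local north axis is (−sin φ cos λ, −sin φ sin λ, cos φ), giving ΔN = 25.469 + 143.726 + 290.187 = 459.38 m.

ΔN = 459 m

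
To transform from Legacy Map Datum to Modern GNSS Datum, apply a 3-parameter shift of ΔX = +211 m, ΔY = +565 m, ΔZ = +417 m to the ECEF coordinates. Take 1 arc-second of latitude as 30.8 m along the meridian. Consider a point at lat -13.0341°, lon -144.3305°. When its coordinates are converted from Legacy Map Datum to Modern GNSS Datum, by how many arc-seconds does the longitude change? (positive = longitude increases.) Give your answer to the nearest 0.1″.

sin φ = -0.225531, cos φ = 0.974236, sin λ = -0.583109, cos λ = -0.812394.
East component: ΔE = −sin λ·ΔX + cos λ·ΔY = −(-0.583109)(211) + (-0.812394)(565) = -335.97 m.
1° of latitude spans 3600 × 30.80 = 110880 m; at latitude φ, 1° of longitude spans that × cos φ = 108023.3 m, so Δλ = -335.97 / 108023.3 × 3600 = -11.196″.

Δλ = -11.2″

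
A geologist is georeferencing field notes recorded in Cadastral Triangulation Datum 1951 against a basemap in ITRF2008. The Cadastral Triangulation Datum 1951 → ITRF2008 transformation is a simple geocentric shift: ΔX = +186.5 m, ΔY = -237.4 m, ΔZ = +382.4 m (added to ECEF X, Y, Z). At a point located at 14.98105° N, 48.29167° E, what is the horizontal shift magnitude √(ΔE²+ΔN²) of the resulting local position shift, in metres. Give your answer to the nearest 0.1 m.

484.9 m

At φ = 14.98105°, λ = 48.29167°: sin φ = 0.258500, cos φ = 0.966011, sin λ = 0.746541, cos λ = 0.665339.
ΔE = −sin λ·ΔX + cos λ·ΔY = −(0.746541)·(186.5) + (0.665339)·(-237.4) = -297.18 m.
ΔN = −sin φ cos λ·ΔX − sin φ sin λ·ΔY + cos φ·ΔZ = −(0.258500)(0.665339)(186.5) − (0.258500)(0.746541)(-237.4) + (0.966011)(382.4) = 383.14 m.
Horizontal magnitude = √(ΔE² + ΔN²) = √((-297.18)² + 383.14²) = 484.88 m.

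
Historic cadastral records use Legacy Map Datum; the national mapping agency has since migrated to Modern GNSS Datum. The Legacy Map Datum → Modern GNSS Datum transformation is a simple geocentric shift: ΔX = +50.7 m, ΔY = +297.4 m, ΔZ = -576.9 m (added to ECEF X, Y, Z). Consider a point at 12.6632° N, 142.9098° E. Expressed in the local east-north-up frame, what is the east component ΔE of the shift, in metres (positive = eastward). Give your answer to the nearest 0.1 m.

ΔE = -267.8 m

At φ = 12.6632°, λ = 142.9098°: sin φ = 0.219220, cos φ = 0.975676, sin λ = 0.603072, cos λ = -0.797687.
ΔE = −sin λ·ΔX + cos λ·ΔY = −(0.603072)·(50.7) + (-0.797687)·(297.4) = -267.81 m.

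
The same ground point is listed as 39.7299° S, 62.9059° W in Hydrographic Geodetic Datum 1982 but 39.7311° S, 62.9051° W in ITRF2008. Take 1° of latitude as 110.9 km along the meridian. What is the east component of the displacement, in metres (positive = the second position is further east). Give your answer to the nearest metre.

Δφ = -39.7311° − -39.7299° = -0.0012°; Δλ = -62.9051° − -62.9059° = +0.0008°.
ΔN = Δφ × 110900 = -133.1 m; ΔE = Δλ × 110900 × cos(-39.7299°) = +0.0008 × 110900 × 0.769066 = 68.2 m.

ΔE = 68 m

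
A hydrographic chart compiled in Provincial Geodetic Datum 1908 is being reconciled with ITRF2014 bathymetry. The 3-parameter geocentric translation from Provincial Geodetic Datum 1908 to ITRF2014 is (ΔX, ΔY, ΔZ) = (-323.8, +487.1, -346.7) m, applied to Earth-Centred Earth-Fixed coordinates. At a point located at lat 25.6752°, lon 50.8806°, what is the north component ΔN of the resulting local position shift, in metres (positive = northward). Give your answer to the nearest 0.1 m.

ΔN = -387.7 m

The local north axis is (−sin φ cos λ, −sin φ sin λ, cos φ), giving ΔN = 88.516 − 163.736 − 312.468 = -387.69 m.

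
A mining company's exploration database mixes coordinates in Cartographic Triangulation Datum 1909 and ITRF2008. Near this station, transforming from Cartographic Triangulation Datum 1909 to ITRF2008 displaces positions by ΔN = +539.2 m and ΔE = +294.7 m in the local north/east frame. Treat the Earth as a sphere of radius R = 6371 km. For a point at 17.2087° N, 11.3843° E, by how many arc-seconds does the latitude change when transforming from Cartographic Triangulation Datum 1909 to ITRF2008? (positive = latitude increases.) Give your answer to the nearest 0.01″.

Δφ = 17.46″

On a sphere of radius R, 1 rad of latitude = R, so Δφ = ΔN / R = 539.2 / 6371000 = 8.4633e-05 rad = 17.457″.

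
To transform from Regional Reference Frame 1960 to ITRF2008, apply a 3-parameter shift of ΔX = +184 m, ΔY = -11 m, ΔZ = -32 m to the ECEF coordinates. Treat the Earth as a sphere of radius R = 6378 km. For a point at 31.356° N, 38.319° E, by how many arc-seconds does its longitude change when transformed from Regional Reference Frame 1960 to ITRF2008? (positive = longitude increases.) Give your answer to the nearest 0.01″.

Δλ = -4.65″

sin φ = 0.520354, cos φ = 0.853951, sin λ = 0.620039, cos λ = 0.784571.
East component: ΔE = −sin λ·ΔX + cos λ·ΔY = −(0.620039)(184) + (0.784571)(-11) = -122.72 m.
1° of latitude spans πR/180 = 111317 m; at latitude φ, 1° of longitude spans that × cos φ = 95059.3 m, so Δλ = -122.72 / 95059.3 × 3600 = -4.647″.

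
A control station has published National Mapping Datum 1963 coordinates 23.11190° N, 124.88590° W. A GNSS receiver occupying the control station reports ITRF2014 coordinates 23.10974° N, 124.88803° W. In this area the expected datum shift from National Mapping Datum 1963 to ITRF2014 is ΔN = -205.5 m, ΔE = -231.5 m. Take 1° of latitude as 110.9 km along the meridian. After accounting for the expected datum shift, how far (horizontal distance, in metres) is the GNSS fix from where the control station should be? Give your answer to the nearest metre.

37 m

Observed coordinate differences: Δφ = -0.00216°, Δλ = -0.00213°.
Converting to metres (1° lat = 110900 m, cos φ = 0.919740): observed ΔN = -239.5 m, observed ΔE = -217.3 m.
Subtracting the expected shift leaves a residual of -239.5 − (-205.5) = -34.0 m north and -217.3 − (-231.5) = 14.2 m east.
Residual distance = √((-34.0)² + 14.2²) = 36.9 m.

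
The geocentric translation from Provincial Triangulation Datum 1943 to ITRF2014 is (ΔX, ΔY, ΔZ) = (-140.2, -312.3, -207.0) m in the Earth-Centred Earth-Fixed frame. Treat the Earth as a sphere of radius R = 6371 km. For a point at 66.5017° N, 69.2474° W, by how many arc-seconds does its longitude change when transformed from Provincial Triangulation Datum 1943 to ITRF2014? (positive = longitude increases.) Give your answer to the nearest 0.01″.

Δλ = -19.63″

sin φ = 0.917072, cos φ = 0.398722, sin λ = -0.935119, cos λ = 0.354333.
East component: ΔE = −sin λ·ΔX + cos λ·ΔY = −(-0.935119)(-140.2) + (0.354333)(-312.3) = -241.76 m.
1° of latitude spans πR/180 = 111195 m; at latitude φ, 1° of longitude spans that × cos φ = 44335.8 m, so Δλ = -241.76 / 44335.8 × 3600 = -19.631″.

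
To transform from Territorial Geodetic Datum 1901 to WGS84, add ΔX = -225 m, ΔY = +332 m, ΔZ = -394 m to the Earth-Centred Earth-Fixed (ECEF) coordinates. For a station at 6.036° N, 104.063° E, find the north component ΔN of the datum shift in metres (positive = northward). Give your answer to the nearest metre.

ΔN = -431 m

The local north axis is (−sin φ cos λ, −sin φ sin λ, cos φ), giving ΔN = -5.749 − 33.865 − 391.816 = -431.43 m.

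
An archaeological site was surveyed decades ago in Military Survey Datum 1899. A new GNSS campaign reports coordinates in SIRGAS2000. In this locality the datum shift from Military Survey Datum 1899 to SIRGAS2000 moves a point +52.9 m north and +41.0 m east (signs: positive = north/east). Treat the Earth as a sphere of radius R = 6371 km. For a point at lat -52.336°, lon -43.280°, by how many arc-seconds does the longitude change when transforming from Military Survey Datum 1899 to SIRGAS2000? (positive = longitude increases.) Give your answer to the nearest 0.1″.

Δλ = 2.2″

At latitude -52.336°, cos φ = 0.611030.
One radian of longitude at latitude φ spans R cos φ, so Δλ = ΔE / (R cos φ) = 41.0 / (6371000 × 0.611030) = 1.0532e-05 rad = 2.172″.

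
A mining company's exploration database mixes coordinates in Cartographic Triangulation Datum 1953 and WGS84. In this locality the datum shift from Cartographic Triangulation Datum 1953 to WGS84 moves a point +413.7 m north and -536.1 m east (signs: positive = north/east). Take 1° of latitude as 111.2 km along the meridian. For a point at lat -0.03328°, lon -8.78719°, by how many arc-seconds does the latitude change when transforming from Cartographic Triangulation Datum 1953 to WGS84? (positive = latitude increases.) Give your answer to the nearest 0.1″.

Δφ = 13.4″

1° of latitude = 111.2 km, so Δφ = 413.7 / 111200 = 0.0037203° = 13.393″.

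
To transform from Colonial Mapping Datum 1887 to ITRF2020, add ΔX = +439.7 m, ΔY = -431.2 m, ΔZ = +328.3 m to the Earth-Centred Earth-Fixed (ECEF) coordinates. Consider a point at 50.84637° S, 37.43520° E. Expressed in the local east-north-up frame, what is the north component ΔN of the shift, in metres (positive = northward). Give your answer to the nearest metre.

ΔN = 275 m

The local north axis is (−sin φ cos λ, −sin φ sin λ, cos φ), giving ΔN = 270.743 − 203.255 + 207.289 = 274.78 m.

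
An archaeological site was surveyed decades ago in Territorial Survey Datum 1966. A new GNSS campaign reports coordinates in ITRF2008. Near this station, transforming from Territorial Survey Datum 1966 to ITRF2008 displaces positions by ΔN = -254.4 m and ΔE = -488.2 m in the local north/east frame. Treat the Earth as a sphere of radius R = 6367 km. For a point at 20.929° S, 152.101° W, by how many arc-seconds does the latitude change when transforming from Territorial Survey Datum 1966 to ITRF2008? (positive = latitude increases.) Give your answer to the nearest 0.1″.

Δφ = -8.2″

On a sphere of radius R, 1 rad of latitude = R, so Δφ = ΔN / R = -254.4 / 6367000 = -3.9956e-05 rad = -8.242″.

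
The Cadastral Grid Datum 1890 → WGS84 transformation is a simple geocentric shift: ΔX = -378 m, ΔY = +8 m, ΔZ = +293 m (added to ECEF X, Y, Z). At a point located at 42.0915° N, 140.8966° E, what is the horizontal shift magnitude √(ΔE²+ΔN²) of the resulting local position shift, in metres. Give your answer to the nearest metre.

At φ = 42.0915°, λ = 140.8966°: sin φ = 0.670317, cos φ = 0.742075, sin λ = 0.630722, cos λ = -0.776009.
ΔE = −sin λ·ΔX + cos λ·ΔY = −(0.630722)·(-378) + (-0.776009)·(8) = 232.20 m.
ΔN = −sin φ cos λ·ΔX − sin φ sin λ·ΔY + cos φ·ΔZ = −(0.670317)(-0.776009)(-378) − (0.670317)(0.630722)(8) + (0.742075)(293) = 17.42 m.
Horizontal magnitude = √(ΔE² + ΔN²) = √(232.20² + 17.42²) = 232.86 m.

233 m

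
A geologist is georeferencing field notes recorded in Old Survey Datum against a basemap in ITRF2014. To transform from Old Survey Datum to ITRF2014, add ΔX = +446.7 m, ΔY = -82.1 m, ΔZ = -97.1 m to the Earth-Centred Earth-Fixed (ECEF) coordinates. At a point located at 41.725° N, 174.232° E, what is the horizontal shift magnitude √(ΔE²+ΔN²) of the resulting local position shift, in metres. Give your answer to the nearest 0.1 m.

231.8 m

At φ = 41.725°, λ = 174.232°: sin φ = 0.665556, cos φ = 0.746348, sin λ = 0.100501, cos λ = -0.994937.
ΔE = −sin λ·ΔX + cos λ·ΔY = −(0.100501)·(446.7) + (-0.994937)·(-82.1) = 36.79 m.
ΔN = −sin φ cos λ·ΔX − sin φ sin λ·ΔY + cos φ·ΔZ = −(0.665556)(-0.994937)(446.7) − (0.665556)(0.100501)(-82.1) + (0.746348)(-97.1) = 228.82 m.
Horizontal magnitude = √(ΔE² + ΔN²) = √(36.79² + 228.82²) = 231.76 m.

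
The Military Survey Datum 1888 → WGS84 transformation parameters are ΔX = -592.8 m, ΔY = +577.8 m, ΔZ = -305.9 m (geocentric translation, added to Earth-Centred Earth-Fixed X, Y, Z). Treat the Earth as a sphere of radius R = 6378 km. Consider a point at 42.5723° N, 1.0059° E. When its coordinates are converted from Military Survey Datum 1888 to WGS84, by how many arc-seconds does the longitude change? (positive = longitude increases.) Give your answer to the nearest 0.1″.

sin φ = 0.676520, cos φ = 0.736424, sin λ = 0.017555, cos λ = 0.999846.
East component: ΔE = −sin λ·ΔX + cos λ·ΔY = −(0.017555)(-592.8) + (0.999846)(577.8) = 588.12 m.
1° of latitude spans πR/180 = 111317 m; at latitude φ, 1° of longitude spans that × cos φ = 81976.6 m, so Δλ = 588.12 / 81976.6 × 3600 = 25.827″.

Δλ = 25.8″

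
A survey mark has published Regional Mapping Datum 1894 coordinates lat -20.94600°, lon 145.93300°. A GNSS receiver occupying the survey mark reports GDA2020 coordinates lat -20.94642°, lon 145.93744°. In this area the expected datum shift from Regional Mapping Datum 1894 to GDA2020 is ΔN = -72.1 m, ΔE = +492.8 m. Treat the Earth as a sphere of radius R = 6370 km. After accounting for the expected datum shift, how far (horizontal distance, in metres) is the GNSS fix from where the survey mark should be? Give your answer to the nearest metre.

Observed coordinate differences: Δφ = -0.00042°, Δλ = +0.00444°.
Converting to metres (1° lat = 111177 m, cos φ = 0.933918): observed ΔN = -46.7 m, observed ΔE = 461.0 m.
Subtracting the expected shift leaves a residual of -46.7 − (-72.1) = 25.4 m north and 461.0 − (492.8) = -31.8 m east.
Residual distance = √(25.4² + (-31.8)²) = 40.7 m.

41 m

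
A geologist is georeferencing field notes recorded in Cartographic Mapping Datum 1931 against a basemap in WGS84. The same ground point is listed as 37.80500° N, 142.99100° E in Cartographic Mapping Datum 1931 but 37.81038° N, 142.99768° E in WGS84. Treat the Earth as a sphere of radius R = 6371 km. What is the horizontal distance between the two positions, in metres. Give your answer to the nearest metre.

838 m

Δφ = 37.81038° − 37.80500° = +0.00538°; Δλ = 142.99768° − 142.99100° = +0.00668°.
1° along a meridian = πR/180 = 111195 m.
ΔN = Δφ × 111195 = 598.2 m; ΔE = Δλ × 111195 × cos(37.80500°) = +0.00668 × 111195 × 0.790102 = 586.9 m.
Distance = √(ΔE² + ΔN²) = √(586.9² + 598.2²) = 838.0 m.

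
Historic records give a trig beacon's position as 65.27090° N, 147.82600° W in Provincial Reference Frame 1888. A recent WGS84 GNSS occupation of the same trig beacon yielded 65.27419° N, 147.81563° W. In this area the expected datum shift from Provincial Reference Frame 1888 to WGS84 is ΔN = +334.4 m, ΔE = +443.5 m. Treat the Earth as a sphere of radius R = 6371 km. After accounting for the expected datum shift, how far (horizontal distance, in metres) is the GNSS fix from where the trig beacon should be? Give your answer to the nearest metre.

50 m

Observed coordinate differences: Δφ = +0.00329°, Δλ = +0.01037°.
Converting to metres (1° lat = 111195 m, cos φ = 0.418328): observed ΔN = 365.8 m, observed ΔE = 482.4 m.
Subtracting the expected shift leaves a residual of 365.8 − (334.4) = 31.4 m north and 482.4 − (443.5) = 38.9 m east.
Residual distance = √(31.4² + 38.9²) = 50.0 m.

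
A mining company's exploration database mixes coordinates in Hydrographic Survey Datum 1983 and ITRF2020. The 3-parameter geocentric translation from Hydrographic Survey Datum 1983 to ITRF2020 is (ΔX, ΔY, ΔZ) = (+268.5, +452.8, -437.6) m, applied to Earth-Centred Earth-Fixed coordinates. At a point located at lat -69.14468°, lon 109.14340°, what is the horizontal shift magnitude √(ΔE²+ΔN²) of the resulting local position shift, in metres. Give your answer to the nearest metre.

The local east axis at (φ, λ) is (−sin λ, cos λ, 0), so ΔE = −sin(109.14340°)·268.5 + cos(109.14340°)·452.8 = -402.14 m.
The local north axis is (−sin φ cos λ, −sin φ sin λ, cos φ), giving ΔN = -82.281 + 399.735 − 155.790 = 161.66 m.
Horizontal magnitude = √(ΔE² + ΔN²) = √((-402.14)² + 161.66²) = 433.42 m.

433 m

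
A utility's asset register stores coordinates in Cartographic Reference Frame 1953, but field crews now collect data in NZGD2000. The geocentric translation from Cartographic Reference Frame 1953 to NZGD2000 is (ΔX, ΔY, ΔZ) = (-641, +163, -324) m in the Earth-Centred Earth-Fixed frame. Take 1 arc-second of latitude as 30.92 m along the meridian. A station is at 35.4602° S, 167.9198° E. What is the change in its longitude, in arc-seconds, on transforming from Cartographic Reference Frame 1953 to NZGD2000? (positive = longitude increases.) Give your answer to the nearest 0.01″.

sin φ = -0.580137, cos φ = 0.814519, sin λ = 0.209281, cos λ = -0.977856.
East component: ΔE = −sin λ·ΔX + cos λ·ΔY = −(0.209281)(-641) + (-0.977856)(163) = -25.24 m.
1° of latitude spans 3600 × 30.92 = 111312 m; at latitude φ, 1° of longitude spans that × cos φ = 90665.7 m, so Δλ = -25.24 / 90665.7 × 3600 = -1.002″.

Δλ = -1.00″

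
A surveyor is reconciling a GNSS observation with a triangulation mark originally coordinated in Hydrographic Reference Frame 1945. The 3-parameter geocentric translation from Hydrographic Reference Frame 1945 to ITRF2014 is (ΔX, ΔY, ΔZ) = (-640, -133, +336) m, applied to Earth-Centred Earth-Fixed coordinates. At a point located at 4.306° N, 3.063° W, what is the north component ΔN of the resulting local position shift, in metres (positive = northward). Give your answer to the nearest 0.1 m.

At φ = 4.306°, λ = -3.063°: sin φ = 0.075083, cos φ = 0.997177, sin λ = -0.053434, cos λ = 0.998571.
ΔN = −sin φ cos λ·ΔX − sin φ sin λ·ΔY + cos φ·ΔZ = −(0.075083)(0.998571)(-640) − (0.075083)(-0.053434)(-133) + (0.997177)(336) = 382.50 m.

ΔN = 382.5 m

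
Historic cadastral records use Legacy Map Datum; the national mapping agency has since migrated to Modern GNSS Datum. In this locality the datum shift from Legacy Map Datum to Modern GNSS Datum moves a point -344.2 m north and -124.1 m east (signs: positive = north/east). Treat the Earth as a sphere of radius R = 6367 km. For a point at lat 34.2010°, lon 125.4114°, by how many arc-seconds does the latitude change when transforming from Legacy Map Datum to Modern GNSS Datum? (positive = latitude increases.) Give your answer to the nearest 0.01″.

On a sphere of radius R, 1 rad of latitude = R, so Δφ = ΔN / R = -344.2 / 6367000 = -5.4060e-05 rad = -11.151″.

Δφ = -11.15″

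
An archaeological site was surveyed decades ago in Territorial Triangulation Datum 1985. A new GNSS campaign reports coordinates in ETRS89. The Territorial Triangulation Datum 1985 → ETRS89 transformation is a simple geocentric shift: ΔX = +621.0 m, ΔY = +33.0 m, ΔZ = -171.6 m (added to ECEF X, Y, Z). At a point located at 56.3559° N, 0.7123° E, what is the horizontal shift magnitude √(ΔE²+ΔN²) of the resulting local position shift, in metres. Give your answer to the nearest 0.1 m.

The local east axis at (φ, λ) is (−sin λ, cos λ, 0), so ΔE = −sin(0.7123°)·621.0 + cos(0.7123°)·33.0 = 25.28 m.
The local north axis is (−sin φ cos λ, −sin φ sin λ, cos φ), giving ΔN = -516.939 − 0.342 − 95.072 = -612.35 m.
Horizontal magnitude = √(ΔE² + ΔN²) = √(25.28² + (-612.35)²) = 612.87 m.

612.9 m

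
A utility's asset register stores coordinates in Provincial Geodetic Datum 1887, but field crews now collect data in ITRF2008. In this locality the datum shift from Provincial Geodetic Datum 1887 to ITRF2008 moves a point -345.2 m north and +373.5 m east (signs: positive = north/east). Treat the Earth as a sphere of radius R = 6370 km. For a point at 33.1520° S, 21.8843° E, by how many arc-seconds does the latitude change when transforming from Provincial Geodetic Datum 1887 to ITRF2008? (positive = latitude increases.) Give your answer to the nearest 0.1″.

Δφ = -11.2″

On a sphere of radius R, 1 rad of latitude = R, so Δφ = ΔN / R = -345.2 / 6370000 = -5.4192e-05 rad = -11.178″.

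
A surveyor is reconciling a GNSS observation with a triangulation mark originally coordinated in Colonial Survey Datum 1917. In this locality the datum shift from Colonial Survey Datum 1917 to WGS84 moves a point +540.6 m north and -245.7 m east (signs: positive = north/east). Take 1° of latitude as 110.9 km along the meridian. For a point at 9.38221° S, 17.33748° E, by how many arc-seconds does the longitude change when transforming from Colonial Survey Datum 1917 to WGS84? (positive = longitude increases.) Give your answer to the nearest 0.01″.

At latitude -9.38221°, cos φ = 0.986623.
1° of longitude at this latitude = 110.9 × cos φ = 109.42 km, so Δλ = -245.7 / 109416.5 = -0.0022455° = -8.084″.

Δλ = -8.08″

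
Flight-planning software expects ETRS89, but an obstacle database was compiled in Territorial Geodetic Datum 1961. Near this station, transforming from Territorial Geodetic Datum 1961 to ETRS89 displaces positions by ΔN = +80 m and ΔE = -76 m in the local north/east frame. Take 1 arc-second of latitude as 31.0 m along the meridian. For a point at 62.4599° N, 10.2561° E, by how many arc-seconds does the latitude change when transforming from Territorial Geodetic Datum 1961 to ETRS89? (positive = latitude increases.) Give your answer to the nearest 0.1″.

1″ of latitude = 31.00 m, so Δφ = 80.0 / 31.00 = 2.581″.

Δφ = 2.6″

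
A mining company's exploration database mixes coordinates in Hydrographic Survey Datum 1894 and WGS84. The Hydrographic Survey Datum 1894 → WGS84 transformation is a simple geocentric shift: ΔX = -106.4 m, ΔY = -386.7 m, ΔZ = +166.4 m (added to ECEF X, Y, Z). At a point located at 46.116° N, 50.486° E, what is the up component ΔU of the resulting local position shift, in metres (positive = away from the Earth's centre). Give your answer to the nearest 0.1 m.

ΔU = -133.8 m

At φ = 46.116°, λ = 50.486°: sin φ = 0.720745, cos φ = 0.693201, sin λ = 0.771469, cos λ = 0.636267.
ΔU = cos φ cos λ·ΔX + cos φ sin λ·ΔY + sin φ·ΔZ = (0.693201)(0.636267)(-106.4) + (0.693201)(0.771469)(-386.7) + (0.720745)(166.4) = -133.80 m.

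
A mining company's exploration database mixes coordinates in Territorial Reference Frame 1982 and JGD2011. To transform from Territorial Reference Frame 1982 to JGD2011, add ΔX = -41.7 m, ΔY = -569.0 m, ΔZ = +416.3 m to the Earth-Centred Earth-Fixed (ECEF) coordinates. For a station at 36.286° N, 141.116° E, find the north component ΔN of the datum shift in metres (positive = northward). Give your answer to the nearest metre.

The local north axis is (−sin φ cos λ, −sin φ sin λ, cos φ), giving ΔN = -19.210 + 211.389 + 335.568 = 527.75 m.

ΔN = 528 m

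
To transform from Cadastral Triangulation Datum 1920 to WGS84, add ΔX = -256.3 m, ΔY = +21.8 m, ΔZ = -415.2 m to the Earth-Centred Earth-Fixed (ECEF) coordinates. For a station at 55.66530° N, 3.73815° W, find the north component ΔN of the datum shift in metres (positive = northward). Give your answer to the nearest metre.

ΔN = -22 m

The local north axis is (−sin φ cos λ, −sin φ sin λ, cos φ), giving ΔN = 211.191 + 1.174 − 234.184 = -21.82 m.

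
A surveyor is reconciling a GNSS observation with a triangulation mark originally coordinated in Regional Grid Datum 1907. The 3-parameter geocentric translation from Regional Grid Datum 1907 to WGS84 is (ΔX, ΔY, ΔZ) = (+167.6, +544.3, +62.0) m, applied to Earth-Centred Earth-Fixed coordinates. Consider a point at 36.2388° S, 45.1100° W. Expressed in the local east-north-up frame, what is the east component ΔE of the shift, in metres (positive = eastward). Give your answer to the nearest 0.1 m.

At φ = -36.2388°, λ = -45.1100°: sin φ = -0.591152, cos φ = 0.806560, sin λ = -0.708463, cos λ = 0.705748.
ΔE = −sin λ·ΔX + cos λ·ΔY = −(-0.708463)·(167.6) + (0.705748)·(544.3) = 502.88 m.

ΔE = 502.9 m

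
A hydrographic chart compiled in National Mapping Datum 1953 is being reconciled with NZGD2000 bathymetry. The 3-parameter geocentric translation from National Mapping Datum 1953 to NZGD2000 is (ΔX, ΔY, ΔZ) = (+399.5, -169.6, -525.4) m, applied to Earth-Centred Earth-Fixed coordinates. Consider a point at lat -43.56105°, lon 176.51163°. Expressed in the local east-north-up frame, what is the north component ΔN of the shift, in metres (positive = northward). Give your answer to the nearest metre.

ΔN = -663 m

The local north axis is (−sin φ cos λ, −sin φ sin λ, cos φ), giving ΔN = -274.796 − 7.111 − 380.726 = -662.63 m.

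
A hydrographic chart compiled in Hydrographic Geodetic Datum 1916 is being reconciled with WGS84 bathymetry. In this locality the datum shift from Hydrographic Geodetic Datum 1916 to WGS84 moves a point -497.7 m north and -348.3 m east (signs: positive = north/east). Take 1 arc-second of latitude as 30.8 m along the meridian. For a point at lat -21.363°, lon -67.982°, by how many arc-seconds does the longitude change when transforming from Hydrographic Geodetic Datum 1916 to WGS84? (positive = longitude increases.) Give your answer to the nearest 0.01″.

At latitude -21.363°, cos φ = 0.931291.
1″ of longitude at this latitude = 30.80 × cos φ = 28.6838 m, so Δλ = -348.3 / 28.6838 = -12.143″.

Δλ = -12.14″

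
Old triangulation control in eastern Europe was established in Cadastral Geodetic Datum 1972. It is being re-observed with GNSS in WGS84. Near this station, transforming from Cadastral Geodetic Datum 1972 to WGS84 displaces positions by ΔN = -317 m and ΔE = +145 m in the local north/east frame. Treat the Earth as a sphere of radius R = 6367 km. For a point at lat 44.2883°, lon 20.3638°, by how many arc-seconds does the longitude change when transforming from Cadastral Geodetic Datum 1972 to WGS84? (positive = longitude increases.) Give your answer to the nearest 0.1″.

Δλ = 6.6″

At latitude 44.2883°, cos φ = 0.715835.
One radian of longitude at latitude φ spans R cos φ, so Δλ = ΔE / (R cos φ) = 145.0 / (6367000 × 0.715835) = 3.1814e-05 rad = 6.562″.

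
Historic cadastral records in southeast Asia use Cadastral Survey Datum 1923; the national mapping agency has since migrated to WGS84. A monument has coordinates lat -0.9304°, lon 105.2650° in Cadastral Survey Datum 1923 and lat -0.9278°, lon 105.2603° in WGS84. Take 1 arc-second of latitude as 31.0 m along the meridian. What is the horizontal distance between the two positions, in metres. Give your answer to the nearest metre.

599 m

Δφ = -0.9278° − -0.9304° = +0.0026°; Δλ = 105.2603° − 105.2650° = -0.0047°.
1° of latitude = 3600 × 31.00 = 111600 m.
ΔN = Δφ × 111600 = 290.2 m; ΔE = Δλ × 111600 × cos(-0.9304°) = -0.0047 × 111600 × 0.999868 = -524.5 m.
Distance = √(ΔE² + ΔN²) = √((-524.5)² + 290.2²) = 599.4 m.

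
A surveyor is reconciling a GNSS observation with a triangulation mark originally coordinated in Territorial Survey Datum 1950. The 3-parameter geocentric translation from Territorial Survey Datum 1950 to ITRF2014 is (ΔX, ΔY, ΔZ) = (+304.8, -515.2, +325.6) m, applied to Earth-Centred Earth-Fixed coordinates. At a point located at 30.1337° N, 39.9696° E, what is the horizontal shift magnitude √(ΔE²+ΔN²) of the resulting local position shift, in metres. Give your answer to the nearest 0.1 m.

The local east axis at (φ, λ) is (−sin λ, cos λ, 0), so ΔE = −sin(39.9696°)·304.8 + cos(39.9696°)·(-515.2) = -590.64 m.
The local north axis is (−sin φ cos λ, −sin φ sin λ, cos φ), giving ΔN = -117.269 + 166.146 + 281.597 = 330.47 m.
Horizontal magnitude = √(ΔE² + ΔN²) = √((-590.64)² + 330.47²) = 676.81 m.

676.8 m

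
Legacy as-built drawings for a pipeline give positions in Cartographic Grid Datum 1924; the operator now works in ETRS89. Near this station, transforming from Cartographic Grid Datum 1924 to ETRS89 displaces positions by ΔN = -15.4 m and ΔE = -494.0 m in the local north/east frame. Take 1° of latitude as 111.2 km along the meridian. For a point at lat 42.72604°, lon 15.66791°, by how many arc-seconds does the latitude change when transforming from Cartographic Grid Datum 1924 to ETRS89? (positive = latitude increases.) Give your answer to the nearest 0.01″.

Δφ = -0.50″

1° of latitude = 111.2 km, so Δφ = -15.4 / 111200 = -0.0001385° = -0.499″.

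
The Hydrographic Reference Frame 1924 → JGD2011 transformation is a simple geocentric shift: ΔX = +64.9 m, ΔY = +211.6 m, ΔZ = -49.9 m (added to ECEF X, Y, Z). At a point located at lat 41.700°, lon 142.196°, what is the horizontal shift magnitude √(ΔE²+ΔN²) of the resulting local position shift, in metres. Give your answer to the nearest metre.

225 m

At φ = 41.700°, λ = 142.196°: sin φ = 0.665230, cos φ = 0.746638, sin λ = 0.612962, cos λ = -0.790112.
ΔE = −sin λ·ΔX + cos λ·ΔY = −(0.612962)·(64.9) + (-0.790112)·(211.6) = -206.97 m.
ΔN = −sin φ cos λ·ΔX − sin φ sin λ·ΔY + cos φ·ΔZ = −(0.665230)(-0.790112)(64.9) − (0.665230)(0.612962)(211.6) + (0.746638)(-49.9) = -89.43 m.
Horizontal magnitude = √(ΔE² + ΔN²) = √((-206.97)² + (-89.43)²) = 225.46 m.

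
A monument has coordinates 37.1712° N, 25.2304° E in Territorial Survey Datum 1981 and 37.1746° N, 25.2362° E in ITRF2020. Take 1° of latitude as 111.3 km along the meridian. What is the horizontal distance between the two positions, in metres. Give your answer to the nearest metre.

639 m

Δφ = 37.1746° − 37.1712° = +0.0034°; Δλ = 25.2362° − 25.2304° = +0.0058°.
ΔN = Δφ × 111300 = 378.4 m; ΔE = Δλ × 111300 × cos(37.1712°) = +0.0058 × 111300 × 0.796834 = 514.4 m.
Distance = √(ΔE² + ΔN²) = √(514.4² + 378.4²) = 638.6 m.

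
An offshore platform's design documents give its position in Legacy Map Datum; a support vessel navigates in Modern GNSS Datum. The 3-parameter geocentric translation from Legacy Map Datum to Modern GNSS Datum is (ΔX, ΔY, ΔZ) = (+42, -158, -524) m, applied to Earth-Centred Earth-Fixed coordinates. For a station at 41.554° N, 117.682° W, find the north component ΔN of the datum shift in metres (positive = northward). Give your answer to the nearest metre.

ΔN = -472 m

At φ = 41.554°, λ = -117.682°: sin φ = 0.663326, cos φ = 0.748331, sin λ = -0.885540, cos λ = -0.464564.
ΔN = −sin φ cos λ·ΔX − sin φ sin λ·ΔY + cos φ·ΔZ = −(0.663326)(-0.464564)(42) − (0.663326)(-0.885540)(-158) + (0.748331)(-524) = -471.99 m.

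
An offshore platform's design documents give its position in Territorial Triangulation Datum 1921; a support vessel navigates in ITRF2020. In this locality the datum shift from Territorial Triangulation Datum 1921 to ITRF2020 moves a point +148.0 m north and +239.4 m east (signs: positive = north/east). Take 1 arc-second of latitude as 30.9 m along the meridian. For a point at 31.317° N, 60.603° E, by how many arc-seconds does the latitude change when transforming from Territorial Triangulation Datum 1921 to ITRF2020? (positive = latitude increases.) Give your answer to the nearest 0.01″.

1″ of latitude = 30.90 m, so Δφ = 148.0 / 30.90 = 4.790″.

Δφ = 4.79″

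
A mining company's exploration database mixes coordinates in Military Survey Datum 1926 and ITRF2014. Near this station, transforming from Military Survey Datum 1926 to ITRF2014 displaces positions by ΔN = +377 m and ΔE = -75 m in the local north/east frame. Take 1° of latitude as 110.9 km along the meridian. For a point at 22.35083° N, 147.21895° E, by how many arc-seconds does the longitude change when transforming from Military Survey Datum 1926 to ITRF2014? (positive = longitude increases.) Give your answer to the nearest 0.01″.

At latitude 22.35083°, cos φ = 0.924873.
1° of longitude at this latitude = 110.9 × cos φ = 102.57 km, so Δλ = -75.0 / 102568.4 = -0.0007312° = -2.632″.

Δλ = -2.63″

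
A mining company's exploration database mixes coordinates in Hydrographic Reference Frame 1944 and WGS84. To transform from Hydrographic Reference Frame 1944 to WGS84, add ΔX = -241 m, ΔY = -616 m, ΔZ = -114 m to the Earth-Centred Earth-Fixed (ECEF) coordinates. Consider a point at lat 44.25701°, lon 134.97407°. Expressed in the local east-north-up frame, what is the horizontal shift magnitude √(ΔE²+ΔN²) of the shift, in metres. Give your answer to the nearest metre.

615 m

At φ = 44.25701°, λ = 134.97407°: sin φ = 0.697878, cos φ = 0.716217, sin λ = 0.707427, cos λ = -0.706787.
ΔE = −sin λ·ΔX + cos λ·ΔY = −(0.707427)·(-241) + (-0.706787)·(-616) = 605.87 m.
ΔN = −sin φ cos λ·ΔX − sin φ sin λ·ΔY + cos φ·ΔZ = −(0.697878)(-0.706787)(-241) − (0.697878)(0.707427)(-616) + (0.716217)(-114) = 103.60 m.
Horizontal magnitude = √(ΔE² + ΔN²) = √(605.87² + 103.60²) = 614.66 m.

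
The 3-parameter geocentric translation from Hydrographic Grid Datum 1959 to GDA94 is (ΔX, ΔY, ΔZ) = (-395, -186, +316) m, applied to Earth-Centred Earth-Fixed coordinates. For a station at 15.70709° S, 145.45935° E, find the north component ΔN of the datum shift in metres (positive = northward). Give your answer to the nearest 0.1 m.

ΔN = 363.7 m

The local north axis is (−sin φ cos λ, −sin φ sin λ, cos φ), giving ΔN = 88.084 − 28.550 + 304.200 = 363.73 m.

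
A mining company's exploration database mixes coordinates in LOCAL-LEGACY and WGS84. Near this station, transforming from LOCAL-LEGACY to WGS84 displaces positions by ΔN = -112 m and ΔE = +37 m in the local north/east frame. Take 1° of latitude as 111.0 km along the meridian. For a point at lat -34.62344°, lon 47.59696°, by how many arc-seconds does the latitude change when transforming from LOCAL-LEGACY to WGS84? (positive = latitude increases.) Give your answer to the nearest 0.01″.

Δφ = -3.63″

1° of latitude = 111.0 km, so Δφ = -112.0 / 111000 = -0.0010090° = -3.632″.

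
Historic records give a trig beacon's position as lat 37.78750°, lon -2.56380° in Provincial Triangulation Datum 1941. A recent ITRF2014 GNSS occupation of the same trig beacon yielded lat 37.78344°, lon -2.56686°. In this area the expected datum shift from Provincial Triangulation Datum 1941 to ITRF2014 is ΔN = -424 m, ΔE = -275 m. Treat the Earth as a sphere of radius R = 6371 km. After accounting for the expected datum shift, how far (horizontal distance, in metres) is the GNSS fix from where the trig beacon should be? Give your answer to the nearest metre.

Observed coordinate differences: Δφ = -0.00406°, Δλ = -0.00306°.
Converting to metres (1° lat = 111195 m, cos φ = 0.790289): observed ΔN = -451.5 m, observed ΔE = -268.9 m.
Subtracting the expected shift leaves a residual of -451.5 − (-424) = -27.5 m north and -268.9 − (-275) = 6.1 m east.
Residual distance = √((-27.5)² + 6.1²) = 28.1 m.

28 m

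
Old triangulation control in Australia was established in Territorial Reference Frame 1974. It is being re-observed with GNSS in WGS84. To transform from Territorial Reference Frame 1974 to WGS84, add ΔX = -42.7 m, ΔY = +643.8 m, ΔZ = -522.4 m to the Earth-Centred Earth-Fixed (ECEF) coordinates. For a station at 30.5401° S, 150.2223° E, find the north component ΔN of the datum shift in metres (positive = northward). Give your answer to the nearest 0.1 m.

ΔN = -268.6 m

The local north axis is (−sin φ cos λ, −sin φ sin λ, cos φ), giving ΔN = 18.833 + 162.470 − 449.929 = -268.63 m.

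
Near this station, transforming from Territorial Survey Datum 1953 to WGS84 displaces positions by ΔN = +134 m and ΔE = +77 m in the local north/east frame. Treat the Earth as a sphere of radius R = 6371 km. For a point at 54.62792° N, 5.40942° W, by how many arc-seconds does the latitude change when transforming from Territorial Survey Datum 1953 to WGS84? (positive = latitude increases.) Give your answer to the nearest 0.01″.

On a sphere of radius R, 1 rad of latitude = R, so Δφ = ΔN / R = 134.0 / 6371000 = 2.1033e-05 rad = 4.338″.

Δφ = 4.34″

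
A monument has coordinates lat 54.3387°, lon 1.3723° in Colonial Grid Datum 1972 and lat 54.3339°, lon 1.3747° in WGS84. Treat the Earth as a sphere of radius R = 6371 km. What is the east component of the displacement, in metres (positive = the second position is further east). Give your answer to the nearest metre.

ΔE = 156 m

Δφ = 54.3339° − 54.3387° = -0.0048°; Δλ = 1.3747° − 1.3723° = +0.0024°.
1° along a meridian = πR/180 = 111195 m.
ΔN = Δφ × 111195 = -533.7 m; ΔE = Δλ × 111195 × cos(54.3387°) = +0.0024 × 111195 × 0.582993 = 155.6 m.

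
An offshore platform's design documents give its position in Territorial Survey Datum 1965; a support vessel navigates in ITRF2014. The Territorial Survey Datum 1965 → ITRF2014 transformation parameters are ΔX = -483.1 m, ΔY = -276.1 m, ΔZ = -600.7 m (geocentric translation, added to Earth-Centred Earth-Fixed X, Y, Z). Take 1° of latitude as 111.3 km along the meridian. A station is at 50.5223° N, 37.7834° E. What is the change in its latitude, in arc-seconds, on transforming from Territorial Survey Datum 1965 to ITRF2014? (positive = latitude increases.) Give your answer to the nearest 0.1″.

sin φ = 0.771872, cos φ = 0.635778, sin λ = 0.612678, cos λ = 0.790333.
North component: ΔN = −sin φ cos λ·ΔX − sin φ sin λ·ΔY + cos φ·ΔZ = −(0.771872)(0.790333)(-483.1) − (0.771872)(0.612678)(-276.1) + (0.635778)(-600.7) = 43.37 m.
1° of latitude spans 111300 m, so Δφ = 43.37 / 111300 × 3600 = 1.403″.

Δφ = 1.4″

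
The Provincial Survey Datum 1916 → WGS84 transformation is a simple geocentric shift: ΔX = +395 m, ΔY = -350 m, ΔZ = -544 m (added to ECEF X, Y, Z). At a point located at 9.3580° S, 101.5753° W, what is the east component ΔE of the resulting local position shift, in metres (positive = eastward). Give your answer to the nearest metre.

The local east axis at (φ, λ) is (−sin λ, cos λ, 0), so ΔE = −sin(-101.5753°)·395 + cos(-101.5753°)·(-350) = 457.20 m.

ΔE = 457 m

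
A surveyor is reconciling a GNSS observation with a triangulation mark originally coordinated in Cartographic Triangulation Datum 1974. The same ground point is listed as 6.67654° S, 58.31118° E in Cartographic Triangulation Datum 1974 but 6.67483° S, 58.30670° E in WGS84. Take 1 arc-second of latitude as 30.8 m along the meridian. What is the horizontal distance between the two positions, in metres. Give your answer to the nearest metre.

Δφ = -6.67483° − -6.67654° = +0.00171°; Δλ = 58.30670° − 58.31118° = -0.00448°.
1° of latitude = 3600 × 30.80 = 110880 m.
ΔN = Δφ × 110880 = 189.6 m; ΔE = Δλ × 110880 × cos(-6.67654°) = -0.00448 × 110880 × 0.993218 = -493.4 m.
Distance = √(ΔE² + ΔN²) = √((-493.4)² + 189.6²) = 528.6 m.

529 m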